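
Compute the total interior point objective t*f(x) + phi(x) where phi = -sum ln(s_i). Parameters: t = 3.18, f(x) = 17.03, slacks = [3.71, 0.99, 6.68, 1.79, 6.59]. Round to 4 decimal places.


Step 1: Compute log-barrier.
ln values: [1.311, -0.0101, 1.8991, 0.5822, 1.8856]
phi = -(1.311 - 0.0101 + 1.8991 + 0.5822 + 1.8856) = -5.6679
Step 2: Compute augmented objective.
t*f(x) = 3.18*17.03 = 54.1554
Total = 54.1554 - 5.6679 = 48.4875


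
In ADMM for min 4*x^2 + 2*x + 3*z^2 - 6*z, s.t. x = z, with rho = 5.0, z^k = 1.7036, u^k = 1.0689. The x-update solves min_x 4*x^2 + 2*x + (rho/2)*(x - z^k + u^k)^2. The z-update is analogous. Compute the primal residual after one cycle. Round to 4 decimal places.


ADMM iteration with rho = 5.0, z^k = 1.7036, u^k = 1.0689
Step 1: x-update.
Minimize 4*x^2 + 2*x + (5.0/2)*(x - 1.7036 + 1.0689)^2
FOC: (2*4 + 5.0)*x = -2 + 5.0*(1.7036 - 1.0689)
x^{k+1} = 0.0903
Step 2: z-update.
Minimize 3*z^2 - 6*z + (5.0/2)*(0.0903 - z + 1.0689)^2
FOC: (2*3 + 5.0)*z = 6 + 5.0*(0.0903 + 1.0689)
z^{k+1} = 1.0723
Step 3: u-update.
u^{k+1} = 1.0689 + 0.0903 - 1.0723 = 0.0868
Step 4: Primal residual = |0.0903 - 1.0723| = 0.9821


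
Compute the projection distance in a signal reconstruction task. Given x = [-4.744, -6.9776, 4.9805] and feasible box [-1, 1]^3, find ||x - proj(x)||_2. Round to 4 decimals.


Project each component onto [-1, 1].
clip(-4.744) = -1.0, clip(-6.9776) = -1.0, clip(4.9805) = 1.0
Projection = [-1.0, -1.0, 1.0]
Squared diffs: [14.0175, 35.7317, 15.8444]
Distance = sqrt(65.5936) = 8.099


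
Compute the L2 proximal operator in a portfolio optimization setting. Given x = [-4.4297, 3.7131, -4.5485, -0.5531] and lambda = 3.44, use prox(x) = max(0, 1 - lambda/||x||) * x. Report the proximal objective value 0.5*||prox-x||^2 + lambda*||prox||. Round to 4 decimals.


Step 1: Compute ||x||.
||x|| = 7.3759
Step 2: Compute scaling factor.
scale = max(0, 1 - 3.44/7.3759) = 0.5336
Step 3: prox(x) = [-2.3638, 1.9814, -2.4272, -0.2951]
||prox(x)|| = 3.9359
Step 4: Proximal objective.
0.5*||prox-x||^2 = 5.9168
lambda*||prox|| = 13.5395
Total = 19.4563


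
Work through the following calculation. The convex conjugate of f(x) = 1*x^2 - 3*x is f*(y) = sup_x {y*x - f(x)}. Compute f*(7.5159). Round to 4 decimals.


f*(y) = sup_x {y*x - a*x^2 - b*x} = sup_x {(y-b)*x - a*x^2}
FOC: (y - b) - 2a*x = 0 => x* = (y - b)/(2a)
x* = (7.5159 + 3)/(2*1) = 5.258
f*(7.5159) = (y-b)^2/(4a) = (7.5159 + 3)^2/(4*1)
= 110.5842/4 = 27.646


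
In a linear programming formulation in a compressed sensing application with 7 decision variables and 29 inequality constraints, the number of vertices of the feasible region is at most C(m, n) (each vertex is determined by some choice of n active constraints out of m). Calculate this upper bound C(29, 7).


Each vertex corresponds to some choice of n active constraints out of m, so the number of vertices is at most C(m, n) = m! / (n!(m-n)!).
m = 29, n = 7
Numerator: 29 * 28 * 27 * 26 * 25 * 24 * 23
Denominator: 7! = 5040
C(29, 7) = 1560780


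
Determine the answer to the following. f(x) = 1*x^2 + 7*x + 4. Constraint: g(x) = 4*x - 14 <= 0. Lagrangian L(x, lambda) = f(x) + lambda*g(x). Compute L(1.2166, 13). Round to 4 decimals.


Step 1: Evaluate f(x).
f(1.2166) = 1*1.2166^2 + 7*1.2166 + 4 = 13.9963
Step 2: Evaluate g(x).
g(1.2166) = 4*1.2166 - 14 = -9.1336
Step 3: Compute Lagrangian.
L = 13.9963 + 13*-9.1336 = -104.7405


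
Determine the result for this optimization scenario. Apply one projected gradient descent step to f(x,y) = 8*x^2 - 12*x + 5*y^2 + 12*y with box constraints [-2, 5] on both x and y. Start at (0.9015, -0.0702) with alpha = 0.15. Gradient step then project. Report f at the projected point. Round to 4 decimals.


Step 1: Compute gradient at (0.9015, -0.0702).
grad_x = 2*8*0.9015 - 12 = 2.424
grad_y = 2*5*-0.0702 + 12 = 11.298
Step 2: Gradient step.
x_raw = 0.9015 - 0.15*2.424 = 0.5379
y_raw = -0.0702 - 0.15*11.298 = -1.7649
Step 3: Project onto [-2, 5].
x_proj = clip(0.5379) = 0.5379
y_proj = clip(-1.7649) = -1.7649
Step 4: Evaluate f.
f(0.5379, -1.7649) = -9.7445


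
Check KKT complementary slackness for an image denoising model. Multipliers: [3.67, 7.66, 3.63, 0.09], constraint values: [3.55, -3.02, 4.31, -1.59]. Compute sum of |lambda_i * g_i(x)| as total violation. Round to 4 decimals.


KKT complementary slackness check:
lambda_1 * g_1 = 3.67 * 3.55 = 13.0285
lambda_2 * g_2 = 7.66 * -3.02 = -23.1332
lambda_3 * g_3 = 3.63 * 4.31 = 15.6453
lambda_4 * g_4 = 0.09 * -1.59 = -0.1431
Total violation = 13.0285 + 23.1332 + 15.6453 + 0.1431 = 51.9501


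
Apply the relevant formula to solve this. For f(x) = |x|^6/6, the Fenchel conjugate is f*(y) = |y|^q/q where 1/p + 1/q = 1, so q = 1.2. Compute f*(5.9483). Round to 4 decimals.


The conjugate exponent q satisfies 1/p + 1/q = 1.
p = 6, so q = 6/(6 - 1) = 1.2
|y|^q = 5.9483^1.2 = 8.4971
f*(5.9483) = 8.4971 / 1.2 = 7.0809


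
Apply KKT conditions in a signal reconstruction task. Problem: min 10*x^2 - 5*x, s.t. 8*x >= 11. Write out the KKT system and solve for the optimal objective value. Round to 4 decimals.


Step 1: Try lambda = 0 (constraint inactive).
x_unc = 5/(2*10) = 0.25
Check: 8*0.25 = 2.0 < 11 -- violated!
Step 2: Constraint must be active: 8*x = 11
x* = 11/8 = 1.375
lambda = (2*10*1.375 - 5)/8 = 2.8125
Step 3: Compute optimal value.
f(x*) = 10*1.375^2 - 5*1.375 = 12.0313


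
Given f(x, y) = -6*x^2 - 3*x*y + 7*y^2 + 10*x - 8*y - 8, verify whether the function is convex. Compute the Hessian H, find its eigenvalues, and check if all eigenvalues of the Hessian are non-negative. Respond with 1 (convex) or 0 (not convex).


The Hessian of f(x,y) = -6*x^2 - 3*x*y + 7*y^2 + 10*x - 8*y - 8 is:
H = [[-12, -3], [-3, 14]]
Trace = -12 + 14 = 2
Determinant = -12*14 - (-3)^2 = -177
Discriminant = (2)^2 - 4*-177 = 712.0
Eigenvalues: lambda_1 = -12.3417, lambda_2 = 14.3417
The function is not convex.

0


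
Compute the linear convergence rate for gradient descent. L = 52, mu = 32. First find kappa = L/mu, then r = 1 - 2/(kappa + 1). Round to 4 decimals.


Step 1: Compute the condition number.
kappa = L/mu = 52/32 = 1.625
Step 2: Compute the convergence rate.
r = 1 - 2/(kappa + 1) = 1 - 2*mu/(L + mu) = (L - mu)/(L + mu) = 20/84 = 0.2381


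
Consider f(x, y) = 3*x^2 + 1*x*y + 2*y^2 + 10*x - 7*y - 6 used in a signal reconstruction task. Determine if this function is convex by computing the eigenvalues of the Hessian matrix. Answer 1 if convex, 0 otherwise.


The Hessian of f(x,y) = 3*x^2 + 1*x*y + 2*y^2 + 10*x - 7*y - 6 is:
H = [[6, 1], [1, 4]]
Trace = 6 + 4 = 10
Determinant = 6*4 - (1)^2 = 23
Discriminant = (10)^2 - 4*23 = 8.0
Eigenvalues: lambda_1 = 3.5858, lambda_2 = 6.4142
The function is convex.

1


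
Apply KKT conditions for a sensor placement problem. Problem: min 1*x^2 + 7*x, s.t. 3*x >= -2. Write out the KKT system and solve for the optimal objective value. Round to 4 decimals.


Step 1: Try lambda = 0 (constraint inactive).
x_unc = -7/(2*1) = -3.5
Check: 3*-3.5 = -10.5 < -2 -- violated!
Step 2: Constraint must be active: 3*x = -2
x* = -2/3 = -0.6667 (rounded; the exact value -2/3 is used below)
lambda = (2*1*(-2/3) + 7)/3 = 1.8889
Step 3: Compute optimal value.
f(x*) = 1*(-2/3)^2 + 7*(-2/3) = -4.2222


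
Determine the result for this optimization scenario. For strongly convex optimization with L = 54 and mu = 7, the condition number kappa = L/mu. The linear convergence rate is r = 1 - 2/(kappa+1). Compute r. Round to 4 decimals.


Step 1: Compute the condition number.
kappa = L/mu = 54/7 = 7.7143
Step 2: Compute the convergence rate.
r = 1 - 2/(kappa + 1) = 1 - 2*mu/(L + mu) = (L - mu)/(L + mu) = 47/61 = 0.7705


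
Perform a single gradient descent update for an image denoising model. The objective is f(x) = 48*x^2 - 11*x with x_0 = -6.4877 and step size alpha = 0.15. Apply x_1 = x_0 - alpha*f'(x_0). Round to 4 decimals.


We compute the gradient at x_0 and apply the update.
f'(x) = 96*x - 11
f'(-6.4877) = 96*-6.4877 - 11 = -633.8192
x_1 = -6.4877 - 0.15*-633.8192 = 88.5852


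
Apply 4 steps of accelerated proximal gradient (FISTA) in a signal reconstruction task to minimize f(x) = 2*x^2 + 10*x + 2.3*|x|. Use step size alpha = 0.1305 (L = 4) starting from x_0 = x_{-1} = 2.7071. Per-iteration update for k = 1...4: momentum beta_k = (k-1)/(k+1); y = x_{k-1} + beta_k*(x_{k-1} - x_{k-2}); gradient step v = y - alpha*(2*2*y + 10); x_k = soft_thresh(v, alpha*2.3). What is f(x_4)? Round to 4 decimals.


FISTA on f(x) = 2*x^2 + 10*x + 2.3*|x|
L = 4, alpha = 0.1305
Iteration 1: beta = 0.0, y = 2.7071 + 0.0*(2.7071 - 2.7071) = 2.7071
  grad(y) = 20.8284, v = y - alpha*grad = -0.011
  prox(v) = soft_thresh(-0.011, 0.3002) = 0.0
Iteration 2: beta = 0.3333, y = 0.0 + 0.3333*(0.0 - 2.7071) = -0.9024
  grad(y) = 6.3905, v = y - alpha*grad = -1.7363
  prox(v) = soft_thresh(-1.7363, 0.3002) = -1.4362
Iteration 3: beta = 0.5, y = -1.4362 + 0.5*(-1.4362 - 0.0) = -2.1543
  grad(y) = 1.3829, v = y - alpha*grad = -2.3347
  prox(v) = soft_thresh(-2.3347, 0.3002) = -2.0346
Iteration 4: beta = 0.6, y = -2.0346 + 0.6*(-2.0346 + 1.4362) = -2.3936
  grad(y) = 0.4254, v = y - alpha*grad = -2.4492
  prox(v) = soft_thresh(-2.4492, 0.3002) = -2.149
f(x_4) = 2*(-2.149)^2 + 10*(-2.149) + 2.3*|-2.149| = -7.3109


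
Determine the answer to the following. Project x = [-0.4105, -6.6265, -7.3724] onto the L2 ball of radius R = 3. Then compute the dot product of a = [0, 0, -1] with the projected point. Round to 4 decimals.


Step 1: Compute ||x|| (intermediates to 6 decimals).
||x|| = sqrt((-0.4105)^2 + (-6.6265)^2 + (-7.3724)^2) = 9.921255
Step 2: Project.
Since ||x|| > R, scale = R/||x|| = 3/9.921255 = 0.302381, proj(x) = scale * x
proj(x) = [-0.124127, -2.003728, -2.229274]
Step 3: Dot product.
a^T * proj(x) = 0*(-0.124127) + 0*(-2.003728) - 1*(-2.229274) = 2.2293


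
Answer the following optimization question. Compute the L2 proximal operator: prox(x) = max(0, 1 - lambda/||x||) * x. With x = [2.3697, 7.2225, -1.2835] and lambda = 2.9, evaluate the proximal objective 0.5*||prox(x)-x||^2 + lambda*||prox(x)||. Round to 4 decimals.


Step 1: Compute ||x||.
||x|| = 7.7089
Step 2: Compute scaling factor.
scale = max(0, 1 - 2.9/7.7089) = 0.6238
Step 3: prox(x) = [1.4782, 4.5055, -0.8007]
||prox(x)|| = 4.8089
Step 4: Proximal objective.
0.5*||prox-x||^2 = 4.205
lambda*||prox|| = 13.9458
Total = 18.1509


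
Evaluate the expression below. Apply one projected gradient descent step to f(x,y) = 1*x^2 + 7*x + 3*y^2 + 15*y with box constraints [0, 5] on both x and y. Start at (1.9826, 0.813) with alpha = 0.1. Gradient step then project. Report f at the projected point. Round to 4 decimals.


Step 1: Compute gradient at (1.9826, 0.813).
grad_x = 2*1*1.9826 + 7 = 10.9652
grad_y = 2*3*0.813 + 15 = 19.878
Step 2: Gradient step.
x_raw = 1.9826 - 0.1*10.9652 = 0.8861
y_raw = 0.813 - 0.1*19.878 = -1.1748
Step 3: Project onto [0, 5].
x_proj = clip(0.8861) = 0.8861
y_proj = clip(-1.1748) = 0.0
Step 4: Evaluate f.
f(0.8861, 0.0) = 6.9877


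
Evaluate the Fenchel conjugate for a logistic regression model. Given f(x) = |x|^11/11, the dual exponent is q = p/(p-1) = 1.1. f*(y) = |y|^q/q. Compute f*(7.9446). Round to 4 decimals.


The conjugate exponent q satisfies 1/p + 1/q = 1.
p = 11, so q = 11/(11 - 1) = 1.1
|y|^q = 7.9446^1.1 = 9.7742
f*(7.9446) = 9.7742 / 1.1 = 8.8856


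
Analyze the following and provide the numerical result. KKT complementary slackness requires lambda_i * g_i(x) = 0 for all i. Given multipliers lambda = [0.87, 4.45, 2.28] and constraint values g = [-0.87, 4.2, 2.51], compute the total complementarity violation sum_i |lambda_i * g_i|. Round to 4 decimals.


KKT complementary slackness check:
lambda_1 * g_1 = 0.87 * -0.87 = -0.7569
lambda_2 * g_2 = 4.45 * 4.2 = 18.69
lambda_3 * g_3 = 2.28 * 2.51 = 5.7228
Total violation = 0.7569 + 18.69 + 5.7228 = 25.1697


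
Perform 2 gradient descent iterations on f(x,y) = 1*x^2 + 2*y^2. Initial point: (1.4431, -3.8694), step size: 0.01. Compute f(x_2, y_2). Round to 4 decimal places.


Gradient descent on f(x,y) = 1*x^2 + 2*y^2.
Starting point: (1.4431, -3.8694), alpha = 0.01
Step 1: grad_x = 2*1*1.4431 = 2.8862, grad_y = 2*2*-3.8694 = -15.4776
  x_1 = 1.4431 - 0.01*2.8862 = 1.4142
  y_1 = -3.8694 - 0.01*-15.4776 = -3.7146
Step 2: grad_x = 2*1*1.4142 = 2.8285, grad_y = 2*2*-3.7146 = -14.8585
  x_2 = 1.4142 - 0.01*2.8285 = 1.386
  y_2 = -3.7146 - 0.01*-14.8585 = -3.566
f(1.386, -3.566) = 1*1.386^2 + 2*(-3.566)^2 = 27.3541


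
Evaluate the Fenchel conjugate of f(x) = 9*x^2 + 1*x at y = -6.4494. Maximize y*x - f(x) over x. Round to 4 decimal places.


f*(y) = sup_x {y*x - a*x^2 - b*x} = sup_x {(y-b)*x - a*x^2}
FOC: (y - b) - 2a*x = 0 => x* = (y - b)/(2a)
x* = (-6.4494 - 1)/(2*9) = -0.4139
f*(-6.4494) = (y-b)^2/(4a) = (-6.4494 - 1)^2/(4*9)
= 55.4936/36 = 1.5415


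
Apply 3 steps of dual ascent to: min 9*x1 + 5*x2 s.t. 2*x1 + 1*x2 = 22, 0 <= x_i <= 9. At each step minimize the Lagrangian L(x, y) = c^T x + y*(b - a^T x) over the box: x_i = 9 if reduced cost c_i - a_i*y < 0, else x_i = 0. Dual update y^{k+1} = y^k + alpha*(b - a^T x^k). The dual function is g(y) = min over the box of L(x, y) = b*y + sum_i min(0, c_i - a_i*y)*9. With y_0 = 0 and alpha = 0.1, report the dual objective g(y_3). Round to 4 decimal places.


Dual ascent for LP: min 9*x1 + 5*x2, 2*x1 + 1*x2 = 22, 0 <= x_i <= 9
Step 1: y^k = 0.0, reduced costs: (9.0, 5.0)
  x^k = (0.0, 0.0), subgradient = b - a^T x = 22.0
  y^{k+1} = 0.0 + 0.1*22.0 = 2.2
Step 2: y^k = 2.2, reduced costs: (4.6, 2.8)
  x^k = (0.0, 0.0), subgradient = b - a^T x = 22.0
  y^{k+1} = 2.2 + 0.1*22.0 = 4.4
Step 3: y^k = 4.4, reduced costs: (0.2, 0.6)
  x^k = (0.0, 0.0), subgradient = b - a^T x = 22.0
  y^{k+1} = 4.4 + 0.1*22.0 = 6.6
Dual objective at y_3 = 6.6: reduced costs (-4.2, -1.6), box minimizer x = (9.0, 9.0)
g(y_3) = b*y + (c1 - a1*y)*x1 + (c2 - a2*y)*x2 = 22*6.6 + (-4.2)*9.0 + (-1.6)*9.0 = 145.2 - 37.8 - 14.4 = 93.0


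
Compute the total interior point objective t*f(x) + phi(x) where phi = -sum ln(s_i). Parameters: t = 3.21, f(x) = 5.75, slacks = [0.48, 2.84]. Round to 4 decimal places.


Step 1: Compute log-barrier.
ln values: [-0.734, 1.0438]
phi = -(-0.734 + 1.0438) = -0.3098
Step 2: Compute augmented objective.
t*f(x) = 3.21*5.75 = 18.4575
Total = 18.4575 - 0.3098 = 18.1477


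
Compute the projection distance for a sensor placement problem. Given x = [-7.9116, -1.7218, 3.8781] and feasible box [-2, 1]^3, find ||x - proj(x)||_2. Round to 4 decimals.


Project each component onto [-2, 1].
clip(-7.9116) = -2.0, clip(-1.7218) = -1.7218, clip(3.8781) = 1.0
Projection = [-2.0, -1.7218, 1.0]
Squared diffs: [34.947, 0.0, 8.2835]
Distance = sqrt(43.2305) = 6.575


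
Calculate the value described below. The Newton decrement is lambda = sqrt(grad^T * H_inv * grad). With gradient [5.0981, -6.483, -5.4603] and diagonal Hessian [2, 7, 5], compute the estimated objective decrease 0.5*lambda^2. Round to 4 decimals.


Step 1: H is diagonal, so H^(-1) * g = [2.5491, -0.9261, -1.0921].
Step 2: g^T H^(-1) g = sum_i g_i^2 / H_ii
  = (5.0981)^2/2 + (-6.483)^2/7 + (-5.4603)^2/5
  = 12.9953 + 6.0042 + 5.963 = 24.9625
Step 3: Objective decrease = 0.5 * g^T H^(-1) g = 12.4812


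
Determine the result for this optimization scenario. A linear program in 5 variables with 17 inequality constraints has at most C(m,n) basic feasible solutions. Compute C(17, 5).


Each vertex corresponds to some choice of n active constraints out of m, so the number of vertices is at most C(m, n) = m! / (n!(m-n)!).
m = 17, n = 5
Numerator: 17 * 16 * 15 * 14 * 13
Denominator: 5! = 120
C(17, 5) = 6188


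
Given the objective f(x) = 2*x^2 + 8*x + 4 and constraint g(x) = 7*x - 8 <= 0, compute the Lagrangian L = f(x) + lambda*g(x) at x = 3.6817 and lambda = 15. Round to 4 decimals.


Step 1: Evaluate f(x).
f(3.6817) = 2*3.6817^2 + 8*3.6817 + 4 = 60.5634
Step 2: Evaluate g(x).
g(3.6817) = 7*3.6817 - 8 = 17.7719
Step 3: Compute Lagrangian.
L = 60.5634 + 15*17.7719 = 327.1419


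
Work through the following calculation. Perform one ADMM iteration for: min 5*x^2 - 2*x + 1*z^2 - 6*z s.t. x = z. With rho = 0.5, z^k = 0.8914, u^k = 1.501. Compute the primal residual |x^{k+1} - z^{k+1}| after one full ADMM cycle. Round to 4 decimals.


ADMM iteration with rho = 0.5, z^k = 0.8914, u^k = 1.501
Step 1: x-update.
Minimize 5*x^2 - 2*x + (0.5/2)*(x - 0.8914 + 1.501)^2
FOC: (2*5 + 0.5)*x = 2 + 0.5*(0.8914 - 1.501)
x^{k+1} = 0.1614
Step 2: z-update.
Minimize 1*z^2 - 6*z + (0.5/2)*(0.1614 - z + 1.501)^2
FOC: (2*1 + 0.5)*z = 6 + 0.5*(0.1614 + 1.501)
z^{k+1} = 2.7325
Step 3: u-update.
u^{k+1} = 1.501 + 0.1614 - 2.7325 = -1.07
Step 4: Primal residual = |0.1614 - 2.7325| = 2.571


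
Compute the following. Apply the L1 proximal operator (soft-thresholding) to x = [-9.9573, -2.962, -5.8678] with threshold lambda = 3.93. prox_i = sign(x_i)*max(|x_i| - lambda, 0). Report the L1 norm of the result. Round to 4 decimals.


Soft-thresholding with lambda = 3.93:
prox(-9.9573) = sign(-9.9573)*max(|-9.9573| - 3.93, 0) = -6.0273
prox(-2.962) = sign(-2.962)*max(|-2.962| - 3.93, 0) = 0.0
prox(-5.8678) = sign(-5.8678)*max(|-5.8678| - 3.93, 0) = -1.9378
prox(x) = [-6.0273, 0.0, -1.9378]
||prox(x)||_1 = 6.0273 + 0.0 + 1.9378 = 7.9651


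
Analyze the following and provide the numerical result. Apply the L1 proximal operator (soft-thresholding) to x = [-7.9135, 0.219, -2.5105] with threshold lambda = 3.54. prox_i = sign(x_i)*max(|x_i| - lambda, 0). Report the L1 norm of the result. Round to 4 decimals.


Soft-thresholding with lambda = 3.54:
prox(-7.9135) = sign(-7.9135)*max(|-7.9135| - 3.54, 0) = -4.3735
prox(0.219) = sign(0.219)*max(|0.219| - 3.54, 0) = 0.0
prox(-2.5105) = sign(-2.5105)*max(|-2.5105| - 3.54, 0) = 0.0
prox(x) = [-4.3735, 0.0, 0.0]
||prox(x)||_1 = 4.3735 + 0.0 + 0.0 = 4.3735


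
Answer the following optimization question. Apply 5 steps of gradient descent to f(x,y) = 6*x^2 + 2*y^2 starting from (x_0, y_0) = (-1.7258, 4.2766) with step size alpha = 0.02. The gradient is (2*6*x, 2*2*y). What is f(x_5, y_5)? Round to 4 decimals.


Gradient descent on f(x,y) = 6*x^2 + 2*y^2.
Starting point: (-1.7258, 4.2766), alpha = 0.02
Step 1: grad_x = 2*6*-1.7258 = -20.7096, grad_y = 2*2*4.2766 = 17.1064
  x_1 = -1.7258 - 0.02*-20.7096 = -1.3116
  y_1 = 4.2766 - 0.02*17.1064 = 3.9345
Step 2: grad_x = 2*6*-1.3116 = -15.7393, grad_y = 2*2*3.9345 = 15.7379
  x_2 = -1.3116 - 0.02*-15.7393 = -0.9968
  y_2 = 3.9345 - 0.02*15.7379 = 3.6197
Step 3: grad_x = 2*6*-0.9968 = -11.9619, grad_y = 2*2*3.6197 = 14.4789
  x_3 = -0.9968 - 0.02*-11.9619 = -0.7576
  y_3 = 3.6197 - 0.02*14.4789 = 3.3301
Step 4: grad_x = 2*6*-0.7576 = -9.091, grad_y = 2*2*3.3301 = 13.3205
  x_4 = -0.7576 - 0.02*-9.091 = -0.5758
  y_4 = 3.3301 - 0.02*13.3205 = 3.0637
Step 5: grad_x = 2*6*-0.5758 = -6.9092, grad_y = 2*2*3.0637 = 12.2549
  x_5 = -0.5758 - 0.02*-6.9092 = -0.4376
  y_5 = 3.0637 - 0.02*12.2549 = 2.8186
f(-0.4376, 2.8186) = 6*(-0.4376)^2 + 2*2.8186^2 = 17.0382


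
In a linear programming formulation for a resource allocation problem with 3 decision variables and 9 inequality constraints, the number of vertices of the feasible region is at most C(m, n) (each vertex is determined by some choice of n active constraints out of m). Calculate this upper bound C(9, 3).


Each vertex corresponds to some choice of n active constraints out of m, so the number of vertices is at most C(m, n) = m! / (n!(m-n)!).
m = 9, n = 3
Numerator: 9 * 8 * 7
Denominator: 3! = 6
C(9, 3) = 84


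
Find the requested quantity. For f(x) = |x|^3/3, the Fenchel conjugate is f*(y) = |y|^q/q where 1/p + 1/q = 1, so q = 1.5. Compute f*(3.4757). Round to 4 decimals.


The conjugate exponent q satisfies 1/p + 1/q = 1.
p = 3, so q = 3/(3 - 1) = 1.5
|y|^q = 3.4757^1.5 = 6.4798
f*(3.4757) = 6.4798 / 1.5 = 4.3199


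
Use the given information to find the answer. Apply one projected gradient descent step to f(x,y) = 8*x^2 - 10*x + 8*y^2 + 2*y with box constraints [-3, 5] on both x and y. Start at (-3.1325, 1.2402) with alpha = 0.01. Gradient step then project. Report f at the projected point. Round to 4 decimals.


Step 1: Compute gradient at (-3.1325, 1.2402).
grad_x = 2*8*-3.1325 - 10 = -60.12
grad_y = 2*8*1.2402 + 2 = 21.8432
Step 2: Gradient step.
x_raw = -3.1325 - 0.01*-60.12 = -2.5313
y_raw = 1.2402 - 0.01*21.8432 = 1.0218
Step 3: Project onto [-3, 5].
x_proj = clip(-2.5313) = -2.5313
y_proj = clip(1.0218) = 1.0218
Step 4: Evaluate f.
f(-2.5313, 1.0218) = 86.9685


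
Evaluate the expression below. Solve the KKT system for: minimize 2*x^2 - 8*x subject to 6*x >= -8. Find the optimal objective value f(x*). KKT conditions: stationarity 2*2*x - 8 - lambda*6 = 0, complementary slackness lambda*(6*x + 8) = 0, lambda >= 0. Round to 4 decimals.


Step 1: Try lambda = 0 (constraint inactive).
Stationarity: 2*2*x - 8 = 0
x* = 8/(2*2) = 2.0
Check constraint: 6*2.0 = 12.0 >= -8 -- satisfied.
Step 2: Compute optimal value.
f(x*) = 2*2.0^2 - 8*2.0 = -8.0


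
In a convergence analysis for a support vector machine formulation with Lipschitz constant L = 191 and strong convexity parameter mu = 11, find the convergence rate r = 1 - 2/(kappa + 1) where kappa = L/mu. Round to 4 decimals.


Step 1: Compute the condition number.
kappa = L/mu = 191/11 = 17.3636
Step 2: Compute the convergence rate.
r = 1 - 2/(kappa + 1) = 1 - 2*mu/(L + mu) = (L - mu)/(L + mu) = 180/202 = 0.8911


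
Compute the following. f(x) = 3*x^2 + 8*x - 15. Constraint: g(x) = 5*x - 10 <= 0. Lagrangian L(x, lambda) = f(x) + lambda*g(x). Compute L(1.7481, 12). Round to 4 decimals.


Step 1: Evaluate f(x).
f(1.7481) = 3*1.7481^2 + 8*1.7481 - 15 = 8.1524
Step 2: Evaluate g(x).
g(1.7481) = 5*1.7481 - 10 = -1.2595
Step 3: Compute Lagrangian.
L = 8.1524 + 12*-1.2595 = -6.9616


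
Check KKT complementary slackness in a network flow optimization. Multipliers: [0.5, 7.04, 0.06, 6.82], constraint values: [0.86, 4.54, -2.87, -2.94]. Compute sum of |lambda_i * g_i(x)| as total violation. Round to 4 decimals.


KKT complementary slackness check:
lambda_1 * g_1 = 0.5 * 0.86 = 0.43
lambda_2 * g_2 = 7.04 * 4.54 = 31.9616
lambda_3 * g_3 = 0.06 * -2.87 = -0.1722
lambda_4 * g_4 = 6.82 * -2.94 = -20.0508
Total violation = 0.43 + 31.9616 + 0.1722 + 20.0508 = 52.6146


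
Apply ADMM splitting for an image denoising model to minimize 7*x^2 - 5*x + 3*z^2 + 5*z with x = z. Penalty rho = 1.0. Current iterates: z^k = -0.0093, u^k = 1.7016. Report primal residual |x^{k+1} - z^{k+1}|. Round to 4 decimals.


ADMM iteration with rho = 1.0, z^k = -0.0093, u^k = 1.7016
Step 1: x-update.
Minimize 7*x^2 - 5*x + (1.0/2)*(x + 0.0093 + 1.7016)^2
FOC: (2*7 + 1.0)*x = 5 + 1.0*(-0.0093 - 1.7016)
x^{k+1} = 0.2193
Step 2: z-update.
Minimize 3*z^2 + 5*z + (1.0/2)*(0.2193 - z + 1.7016)^2
FOC: (2*3 + 1.0)*z = -5 + 1.0*(0.2193 + 1.7016)
z^{k+1} = -0.4399
Step 3: u-update.
u^{k+1} = 1.7016 + 0.2193 + 0.4399 = 2.3607
Step 4: Primal residual = |0.2193 + 0.4399| = 0.6591


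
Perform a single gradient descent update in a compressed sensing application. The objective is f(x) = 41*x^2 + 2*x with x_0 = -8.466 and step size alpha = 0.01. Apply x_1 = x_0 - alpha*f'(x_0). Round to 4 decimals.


We compute the gradient at x_0 and apply the update.
f'(x) = 82*x + 2
f'(-8.466) = 82*-8.466 + 2 = -692.212
x_1 = -8.466 - 0.01*-692.212 = -1.5439


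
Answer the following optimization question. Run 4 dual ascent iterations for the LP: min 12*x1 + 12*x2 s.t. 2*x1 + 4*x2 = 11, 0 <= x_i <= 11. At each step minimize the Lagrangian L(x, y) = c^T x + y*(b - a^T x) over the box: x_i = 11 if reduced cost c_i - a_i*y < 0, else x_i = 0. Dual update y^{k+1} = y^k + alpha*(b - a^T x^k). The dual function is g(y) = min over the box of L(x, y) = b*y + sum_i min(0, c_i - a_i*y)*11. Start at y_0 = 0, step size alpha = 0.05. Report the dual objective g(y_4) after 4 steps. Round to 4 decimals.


Dual ascent for LP: min 12*x1 + 12*x2, 2*x1 + 4*x2 = 11, 0 <= x_i <= 11
Step 1: y^k = 0.0, reduced costs: (12.0, 12.0)
  x^k = (0.0, 0.0), subgradient = b - a^T x = 11.0
  y^{k+1} = 0.0 + 0.05*11.0 = 0.55
Step 2: y^k = 0.55, reduced costs: (10.9, 9.8)
  x^k = (0.0, 0.0), subgradient = b - a^T x = 11.0
  y^{k+1} = 0.55 + 0.05*11.0 = 1.1
Step 3: y^k = 1.1, reduced costs: (9.8, 7.6)
  x^k = (0.0, 0.0), subgradient = b - a^T x = 11.0
  y^{k+1} = 1.1 + 0.05*11.0 = 1.65
Step 4: y^k = 1.65, reduced costs: (8.7, 5.4)
  x^k = (0.0, 0.0), subgradient = b - a^T x = 11.0
  y^{k+1} = 1.65 + 0.05*11.0 = 2.2
Dual objective at y_4 = 2.2: reduced costs (7.6, 3.2), box minimizer x = (0.0, 0.0)
g(y_4) = b*y + (c1 - a1*y)*x1 + (c2 - a2*y)*x2 = 11*2.2 + 7.6*0.0 + 3.2*0.0 = 24.2 + 0.0 + 0.0 = 24.2


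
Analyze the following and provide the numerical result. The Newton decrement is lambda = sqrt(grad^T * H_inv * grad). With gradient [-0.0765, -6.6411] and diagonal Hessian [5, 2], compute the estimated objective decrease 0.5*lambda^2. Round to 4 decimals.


Step 1: H is diagonal, so H^(-1) * g = [-0.0153, -3.3206].
Step 2: g^T H^(-1) g = sum_i g_i^2 / H_ii
  = (-0.0765)^2/5 + (-6.6411)^2/2
  = 0.0012 + 22.0521 = 22.0533
Step 3: Objective decrease = 0.5 * g^T H^(-1) g = 11.0266


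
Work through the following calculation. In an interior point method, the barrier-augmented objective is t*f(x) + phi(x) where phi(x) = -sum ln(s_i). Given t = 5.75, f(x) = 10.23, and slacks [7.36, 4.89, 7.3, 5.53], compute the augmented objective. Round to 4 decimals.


Step 1: Compute log-barrier.
ln values: [1.9961, 1.5872, 1.9879, 1.7102]
phi = -(1.9961 + 1.5872 + 1.9879 + 1.7102) = -7.2813
Step 2: Compute augmented objective.
t*f(x) = 5.75*10.23 = 58.8225
Total = 58.8225 - 7.2813 = 51.5412


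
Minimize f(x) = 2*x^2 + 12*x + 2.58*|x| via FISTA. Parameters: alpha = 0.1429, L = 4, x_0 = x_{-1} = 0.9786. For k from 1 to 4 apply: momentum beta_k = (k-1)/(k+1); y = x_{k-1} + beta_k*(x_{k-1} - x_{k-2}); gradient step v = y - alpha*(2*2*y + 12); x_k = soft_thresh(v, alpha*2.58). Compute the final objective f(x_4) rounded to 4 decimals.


FISTA on f(x) = 2*x^2 + 12*x + 2.58*|x|
L = 4, alpha = 0.1429
Iteration 1: beta = 0.0, y = 0.9786 + 0.0*(0.9786 - 0.9786) = 0.9786
  grad(y) = 15.9144, v = y - alpha*grad = -1.2956
  prox(v) = soft_thresh(-1.2956, 0.3687) = -0.9269
Iteration 2: beta = 0.3333, y = -0.9269 + 0.3333*(-0.9269 - 0.9786) = -1.562
  grad(y) = 5.7518, v = y - alpha*grad = -2.384
  prox(v) = soft_thresh(-2.384, 0.3687) = -2.0153
Iteration 3: beta = 0.5, y = -2.0153 + 0.5*(-2.0153 + 0.9269) = -2.5595
  grad(y) = 1.762, v = y - alpha*grad = -2.8113
  prox(v) = soft_thresh(-2.8113, 0.3687) = -2.4426
Iteration 4: beta = 0.6, y = -2.4426 + 0.6*(-2.4426 + 2.0153) = -2.699
  grad(y) = 1.204, v = y - alpha*grad = -2.8711
  prox(v) = soft_thresh(-2.8711, 0.3687) = -2.5024
f(x_4) = 2*(-2.5024)^2 + 12*(-2.5024) + 2.58*|-2.5024| = -11.0486


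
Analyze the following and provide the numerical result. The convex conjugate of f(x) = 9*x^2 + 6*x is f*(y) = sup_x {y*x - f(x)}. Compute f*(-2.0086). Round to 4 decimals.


f*(y) = sup_x {y*x - a*x^2 - b*x} = sup_x {(y-b)*x - a*x^2}
FOC: (y - b) - 2a*x = 0 => x* = (y - b)/(2a)
x* = (-2.0086 - 6)/(2*9) = -0.4449
f*(-2.0086) = (y-b)^2/(4a) = (-2.0086 - 6)^2/(4*9)
= 64.1377/36 = 1.7816


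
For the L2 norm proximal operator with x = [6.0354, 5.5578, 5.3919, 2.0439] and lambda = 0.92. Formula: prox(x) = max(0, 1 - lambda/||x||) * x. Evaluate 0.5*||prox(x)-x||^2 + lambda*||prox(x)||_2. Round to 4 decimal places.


Step 1: Compute ||x||.
||x|| = 10.0282
Step 2: Compute scaling factor.
scale = max(0, 1 - 0.92/10.0282) = 0.9083
Step 3: prox(x) = [5.4817, 5.0479, 4.8972, 1.8564]
||prox(x)|| = 9.1082
Step 4: Proximal objective.
0.5*||prox-x||^2 = 0.4232
lambda*||prox|| = 8.3795
Total = 8.8028


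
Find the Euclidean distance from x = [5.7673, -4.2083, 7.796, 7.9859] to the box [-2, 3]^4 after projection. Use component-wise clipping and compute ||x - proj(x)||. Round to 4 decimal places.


Project each component onto [-2, 3].
clip(5.7673) = 3.0, clip(-4.2083) = -2.0, clip(7.796) = 3.0, clip(7.9859) = 3.0
Projection = [3.0, -2.0, 3.0, 3.0]
Squared diffs: [7.6579, 4.8766, 23.0016, 24.8592]
Distance = sqrt(60.3953) = 7.7714


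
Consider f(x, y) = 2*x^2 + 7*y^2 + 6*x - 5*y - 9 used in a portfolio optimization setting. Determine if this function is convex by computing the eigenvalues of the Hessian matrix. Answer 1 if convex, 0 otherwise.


The Hessian of f(x,y) = 2*x^2 + 7*y^2 + 6*x - 5*y - 9 is:
H = [[4, 0], [0, 14]]
Trace = 4 + 14 = 18
Determinant = 4*14 - (0)^2 = 56
Discriminant = (18)^2 - 4*56 = 100.0
Eigenvalues: lambda_1 = 4.0, lambda_2 = 14.0
The function is convex.

1


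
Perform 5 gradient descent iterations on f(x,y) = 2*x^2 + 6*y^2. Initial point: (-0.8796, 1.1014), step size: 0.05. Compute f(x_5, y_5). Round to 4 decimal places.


Gradient descent on f(x,y) = 2*x^2 + 6*y^2.
Starting point: (-0.8796, 1.1014), alpha = 0.05
Step 1: grad_x = 2*2*-0.8796 = -3.5184, grad_y = 2*6*1.1014 = 13.2168
  x_1 = -0.8796 - 0.05*-3.5184 = -0.7037
  y_1 = 1.1014 - 0.05*13.2168 = 0.4406
Step 2: grad_x = 2*2*-0.7037 = -2.8147, grad_y = 2*6*0.4406 = 5.2867
  x_2 = -0.7037 - 0.05*-2.8147 = -0.5629
  y_2 = 0.4406 - 0.05*5.2867 = 0.1762
Step 3: grad_x = 2*2*-0.5629 = -2.2518, grad_y = 2*6*0.1762 = 2.1147
  x_3 = -0.5629 - 0.05*-2.2518 = -0.4504
  y_3 = 0.1762 - 0.05*2.1147 = 0.0705
Step 4: grad_x = 2*2*-0.4504 = -1.8014, grad_y = 2*6*0.0705 = 0.8459
  x_4 = -0.4504 - 0.05*-1.8014 = -0.3603
  y_4 = 0.0705 - 0.05*0.8459 = 0.0282
Step 5: grad_x = 2*2*-0.3603 = -1.4411, grad_y = 2*6*0.0282 = 0.3384
  x_5 = -0.3603 - 0.05*-1.4411 = -0.2882
  y_5 = 0.0282 - 0.05*0.3384 = 0.0113
f(-0.2882, 0.0113) = 2*(-0.2882)^2 + 6*0.0113^2 = 0.1669


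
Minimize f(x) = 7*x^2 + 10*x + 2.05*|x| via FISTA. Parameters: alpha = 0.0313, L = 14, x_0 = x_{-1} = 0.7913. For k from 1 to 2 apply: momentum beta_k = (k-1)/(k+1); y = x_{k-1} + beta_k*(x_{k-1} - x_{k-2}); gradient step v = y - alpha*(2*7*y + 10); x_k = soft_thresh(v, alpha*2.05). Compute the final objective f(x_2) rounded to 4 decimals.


FISTA on f(x) = 7*x^2 + 10*x + 2.05*|x|
L = 14, alpha = 0.0313
Iteration 1: beta = 0.0, y = 0.7913 + 0.0*(0.7913 - 0.7913) = 0.7913
  grad(y) = 21.0782, v = y - alpha*grad = 0.1316
  prox(v) = soft_thresh(0.1316, 0.0642) = 0.0674
Iteration 2: beta = 0.3333, y = 0.0674 + 0.3333*(0.0674 - 0.7913) = -0.1739
  grad(y) = 7.5652, v = y - alpha*grad = -0.4107
  prox(v) = soft_thresh(-0.4107, 0.0642) = -0.3465
f(x_2) = 7*(-0.3465)^2 + 10*(-0.3465) + 2.05*|-0.3465| = -1.9144


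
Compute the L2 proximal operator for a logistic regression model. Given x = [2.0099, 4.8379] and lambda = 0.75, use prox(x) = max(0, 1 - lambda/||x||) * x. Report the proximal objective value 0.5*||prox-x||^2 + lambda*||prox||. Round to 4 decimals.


Step 1: Compute ||x||.
||x|| = 5.2388
Step 2: Compute scaling factor.
scale = max(0, 1 - 0.75/5.2388) = 0.8568
Step 3: prox(x) = [1.7222, 4.1453]
||prox(x)|| = 4.4888
Step 4: Proximal objective.
0.5*||prox-x||^2 = 0.2813
lambda*||prox|| = 3.3666
Total = 3.6478


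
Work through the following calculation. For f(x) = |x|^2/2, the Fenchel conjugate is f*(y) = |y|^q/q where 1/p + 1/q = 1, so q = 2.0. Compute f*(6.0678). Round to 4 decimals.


The conjugate exponent q satisfies 1/p + 1/q = 1.
p = 2, so q = 2/(2 - 1) = 2.0
|y|^q = 6.0678^2.0 = 36.8182
f*(6.0678) = 36.8182 / 2.0 = 18.4091


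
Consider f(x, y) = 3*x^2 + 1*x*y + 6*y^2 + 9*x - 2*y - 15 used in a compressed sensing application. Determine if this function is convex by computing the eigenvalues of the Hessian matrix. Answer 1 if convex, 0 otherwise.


The Hessian of f(x,y) = 3*x^2 + 1*x*y + 6*y^2 + 9*x - 2*y - 15 is:
H = [[6, 1], [1, 12]]
Trace = 6 + 12 = 18
Determinant = 6*12 - (1)^2 = 71
Discriminant = (18)^2 - 4*71 = 40.0
Eigenvalues: lambda_1 = 5.8377, lambda_2 = 12.1623
The function is convex.

1


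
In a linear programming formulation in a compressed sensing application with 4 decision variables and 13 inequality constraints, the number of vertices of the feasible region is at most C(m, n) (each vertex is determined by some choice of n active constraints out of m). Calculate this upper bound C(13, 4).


Each vertex corresponds to some choice of n active constraints out of m, so the number of vertices is at most C(m, n) = m! / (n!(m-n)!).
m = 13, n = 4
Numerator: 13 * 12 * 11 * 10
Denominator: 4! = 24
C(13, 4) = 715


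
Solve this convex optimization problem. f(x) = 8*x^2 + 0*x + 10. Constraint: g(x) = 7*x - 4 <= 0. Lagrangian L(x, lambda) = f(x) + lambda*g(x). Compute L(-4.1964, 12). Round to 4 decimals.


Step 1: Evaluate f(x).
f(-4.1964) = 8*(-4.1964)^2 + 0*(-4.1964) + 10 = 150.8782
Step 2: Evaluate g(x).
g(-4.1964) = 7*-4.1964 - 4 = -33.3748
Step 3: Compute Lagrangian.
L = 150.8782 + 12*-33.3748 = -249.6194


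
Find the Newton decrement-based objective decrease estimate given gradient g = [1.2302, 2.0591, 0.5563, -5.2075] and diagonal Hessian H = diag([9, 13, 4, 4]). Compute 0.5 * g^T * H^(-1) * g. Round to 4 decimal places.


Step 1: H is diagonal, so H^(-1) * g = [0.1367, 0.1584, 0.1391, -1.3019].
Step 2: g^T H^(-1) g = sum_i g_i^2 / H_ii
  = (1.2302)^2/9 + (2.0591)^2/13 + (0.5563)^2/4 + (-5.2075)^2/4
  = 0.1682 + 0.3261 + 0.0774 + 6.7795 = 7.3512
Step 3: Objective decrease = 0.5 * g^T H^(-1) g = 3.6756


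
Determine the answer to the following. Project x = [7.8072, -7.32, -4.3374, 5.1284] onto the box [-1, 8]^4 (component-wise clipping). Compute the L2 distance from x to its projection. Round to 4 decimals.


Project each component onto [-1, 8].
clip(7.8072) = 7.8072, clip(-7.32) = -1.0, clip(-4.3374) = -1.0, clip(5.1284) = 5.1284
Projection = [7.8072, -1.0, -1.0, 5.1284]
Squared diffs: [0.0, 39.9424, 11.1382, 0.0]
Distance = sqrt(51.0806) = 7.1471


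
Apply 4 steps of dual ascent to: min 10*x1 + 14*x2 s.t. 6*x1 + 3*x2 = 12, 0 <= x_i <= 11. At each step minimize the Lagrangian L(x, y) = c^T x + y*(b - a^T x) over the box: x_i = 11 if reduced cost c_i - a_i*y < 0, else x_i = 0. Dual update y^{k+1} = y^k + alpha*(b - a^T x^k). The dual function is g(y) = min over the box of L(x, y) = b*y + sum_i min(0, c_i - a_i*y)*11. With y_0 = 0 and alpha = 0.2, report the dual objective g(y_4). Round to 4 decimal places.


Dual ascent for LP: min 10*x1 + 14*x2, 6*x1 + 3*x2 = 12, 0 <= x_i <= 11
Step 1: y^k = 0.0, reduced costs: (10.0, 14.0)
  x^k = (0.0, 0.0), subgradient = b - a^T x = 12.0
  y^{k+1} = 0.0 + 0.2*12.0 = 2.4
Step 2: y^k = 2.4, reduced costs: (-4.4, 6.8)
  x^k = (11.0, 0.0), subgradient = b - a^T x = -54.0
  y^{k+1} = 2.4 + 0.2*-54.0 = -8.4
Step 3: y^k = -8.4, reduced costs: (60.4, 39.2)
  x^k = (0.0, 0.0), subgradient = b - a^T x = 12.0
  y^{k+1} = -8.4 + 0.2*12.0 = -6.0
Step 4: y^k = -6.0, reduced costs: (46.0, 32.0)
  x^k = (0.0, 0.0), subgradient = b - a^T x = 12.0
  y^{k+1} = -6.0 + 0.2*12.0 = -3.6
Dual objective at y_4 = -3.6: reduced costs (31.6, 24.8), box minimizer x = (0.0, 0.0)
g(y_4) = b*y + (c1 - a1*y)*x1 + (c2 - a2*y)*x2 = 12*(-3.6) + 31.6*0.0 + 24.8*0.0 = -43.2 + 0.0 + 0.0 = -43.2


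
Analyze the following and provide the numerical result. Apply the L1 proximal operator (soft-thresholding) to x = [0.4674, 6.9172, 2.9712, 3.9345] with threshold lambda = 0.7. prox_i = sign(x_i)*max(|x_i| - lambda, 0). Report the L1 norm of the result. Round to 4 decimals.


Soft-thresholding with lambda = 0.7:
prox(0.4674) = sign(0.4674)*max(|0.4674| - 0.7, 0) = 0.0
prox(6.9172) = sign(6.9172)*max(|6.9172| - 0.7, 0) = 6.2172
prox(2.9712) = sign(2.9712)*max(|2.9712| - 0.7, 0) = 2.2712
prox(3.9345) = sign(3.9345)*max(|3.9345| - 0.7, 0) = 3.2345
prox(x) = [0.0, 6.2172, 2.2712, 3.2345]
||prox(x)||_1 = 0.0 + 6.2172 + 2.2712 + 3.2345 = 11.7229


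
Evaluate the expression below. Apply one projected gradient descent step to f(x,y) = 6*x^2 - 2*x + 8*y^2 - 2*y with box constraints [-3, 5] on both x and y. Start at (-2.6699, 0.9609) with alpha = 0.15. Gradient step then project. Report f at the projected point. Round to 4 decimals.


Step 1: Compute gradient at (-2.6699, 0.9609).
grad_x = 2*6*-2.6699 - 2 = -34.0388
grad_y = 2*8*0.9609 - 2 = 13.3744
Step 2: Gradient step.
x_raw = -2.6699 - 0.15*-34.0388 = 2.4359
y_raw = 0.9609 - 0.15*13.3744 = -1.0453
Step 3: Project onto [-3, 5].
x_proj = clip(2.4359) = 2.4359
y_proj = clip(-1.0453) = -1.0453
Step 4: Evaluate f.
f(2.4359, -1.0453) = 41.5615


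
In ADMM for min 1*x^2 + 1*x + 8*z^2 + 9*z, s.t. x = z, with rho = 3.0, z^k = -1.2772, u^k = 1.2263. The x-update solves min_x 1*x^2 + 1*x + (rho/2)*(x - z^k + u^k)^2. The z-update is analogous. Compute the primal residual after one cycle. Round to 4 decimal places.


ADMM iteration with rho = 3.0, z^k = -1.2772, u^k = 1.2263
Step 1: x-update.
Minimize 1*x^2 + 1*x + (3.0/2)*(x + 1.2772 + 1.2263)^2
FOC: (2*1 + 3.0)*x = -1 + 3.0*(-1.2772 - 1.2263)
x^{k+1} = -1.7021
Step 2: z-update.
Minimize 8*z^2 + 9*z + (3.0/2)*(-1.7021 - z + 1.2263)^2
FOC: (2*8 + 3.0)*z = -9 + 3.0*(-1.7021 + 1.2263)
z^{k+1} = -0.5488
Step 3: u-update.
u^{k+1} = 1.2263 - 1.7021 + 0.5488 = 0.073
Step 4: Primal residual = |-1.7021 + 0.5488| = 1.1533


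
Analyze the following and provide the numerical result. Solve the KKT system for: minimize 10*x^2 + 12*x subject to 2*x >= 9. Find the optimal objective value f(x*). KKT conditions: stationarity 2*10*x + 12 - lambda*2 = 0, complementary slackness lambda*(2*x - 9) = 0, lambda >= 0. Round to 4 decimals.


Step 1: Try lambda = 0 (constraint inactive).
x_unc = -12/(2*10) = -0.6
Check: 2*-0.6 = -1.2 < 9 -- violated!
Step 2: Constraint must be active: 2*x = 9
x* = 9/2 = 4.5
lambda = (2*10*4.5 + 12)/2 = 51.0
Step 3: Compute optimal value.
f(x*) = 10*4.5^2 + 12*4.5 = 256.5


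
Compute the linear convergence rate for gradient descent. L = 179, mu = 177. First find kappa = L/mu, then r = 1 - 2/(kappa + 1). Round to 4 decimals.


Step 1: Compute the condition number.
kappa = L/mu = 179/177 = 1.0113
Step 2: Compute the convergence rate.
r = 1 - 2/(kappa + 1) = 1 - 2*mu/(L + mu) = (L - mu)/(L + mu) = 2/356 = 0.0056


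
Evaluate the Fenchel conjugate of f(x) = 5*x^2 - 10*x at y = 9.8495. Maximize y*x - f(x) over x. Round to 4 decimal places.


f*(y) = sup_x {y*x - a*x^2 - b*x} = sup_x {(y-b)*x - a*x^2}
FOC: (y - b) - 2a*x = 0 => x* = (y - b)/(2a)
x* = (9.8495 + 10)/(2*5) = 1.985
f*(9.8495) = (y-b)^2/(4a) = (9.8495 + 10)^2/(4*5)
= 394.0027/20 = 19.7001


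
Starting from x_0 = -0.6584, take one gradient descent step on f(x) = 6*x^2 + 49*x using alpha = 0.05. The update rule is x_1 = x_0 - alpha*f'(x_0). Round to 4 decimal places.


We compute the gradient at x_0 and apply the update.
f'(x) = 12*x + 49
f'(-0.6584) = 12*-0.6584 + 49 = 41.0992
x_1 = -0.6584 - 0.05*41.0992 = -2.7134


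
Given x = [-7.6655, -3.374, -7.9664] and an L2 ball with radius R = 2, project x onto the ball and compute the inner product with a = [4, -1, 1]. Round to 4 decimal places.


Step 1: Compute ||x|| (intermediates to 6 decimals).
||x|| = sqrt((-7.6655)^2 + (-3.374)^2 + (-7.9664)^2) = 11.558862
Step 2: Project.
Since ||x|| > R, scale = R/||x|| = 2/11.558862 = 0.173027, proj(x) = scale * x
proj(x) = [-1.326338, -0.583793, -1.378402]
Step 3: Dot product.
a^T * proj(x) = 4*(-1.326338) - 1*(-0.583793) + 1*(-1.378402) = -6.1


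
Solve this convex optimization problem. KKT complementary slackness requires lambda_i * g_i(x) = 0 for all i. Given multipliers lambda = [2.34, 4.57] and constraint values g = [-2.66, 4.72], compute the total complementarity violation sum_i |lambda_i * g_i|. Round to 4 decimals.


KKT complementary slackness check:
lambda_1 * g_1 = 2.34 * -2.66 = -6.2244
lambda_2 * g_2 = 4.57 * 4.72 = 21.5704
Total violation = 6.2244 + 21.5704 = 27.7948


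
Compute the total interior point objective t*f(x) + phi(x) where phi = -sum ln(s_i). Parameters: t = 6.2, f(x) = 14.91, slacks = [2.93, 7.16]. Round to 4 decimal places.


Step 1: Compute log-barrier.
ln values: [1.075, 1.9685]
phi = -(1.075 + 1.9685) = -3.0435
Step 2: Compute augmented objective.
t*f(x) = 6.2*14.91 = 92.442
Total = 92.442 - 3.0435 = 89.3985


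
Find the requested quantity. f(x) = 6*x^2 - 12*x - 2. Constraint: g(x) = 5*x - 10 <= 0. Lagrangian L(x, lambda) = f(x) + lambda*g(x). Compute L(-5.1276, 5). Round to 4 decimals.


Step 1: Evaluate f(x).
f(-5.1276) = 6*(-5.1276)^2 - 12*(-5.1276) - 2 = 217.2849
Step 2: Evaluate g(x).
g(-5.1276) = 5*-5.1276 - 10 = -35.638
Step 3: Compute Lagrangian.
L = 217.2849 + 5*-35.638 = 39.0949
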